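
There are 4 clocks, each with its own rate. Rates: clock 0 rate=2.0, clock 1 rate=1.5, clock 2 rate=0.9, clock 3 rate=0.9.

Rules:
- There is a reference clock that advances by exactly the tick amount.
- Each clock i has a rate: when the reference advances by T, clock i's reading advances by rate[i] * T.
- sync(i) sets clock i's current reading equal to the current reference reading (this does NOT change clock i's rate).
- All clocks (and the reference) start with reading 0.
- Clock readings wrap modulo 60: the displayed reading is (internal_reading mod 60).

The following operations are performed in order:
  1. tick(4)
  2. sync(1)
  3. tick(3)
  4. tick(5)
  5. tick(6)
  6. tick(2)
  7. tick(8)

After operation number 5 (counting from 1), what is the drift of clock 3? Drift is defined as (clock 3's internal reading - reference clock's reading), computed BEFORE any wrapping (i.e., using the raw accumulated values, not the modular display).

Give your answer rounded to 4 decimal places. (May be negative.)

After op 1 tick(4): ref=4.0000 raw=[8.0000 6.0000 3.6000 3.6000]
After op 2 sync(1): ref=4.0000 raw=[8.0000 4.0000 3.6000 3.6000]
After op 3 tick(3): ref=7.0000 raw=[14.0000 8.5000 6.3000 6.3000]
After op 4 tick(5): ref=12.0000 raw=[24.0000 16.0000 10.8000 10.8000]
After op 5 tick(6): ref=18.0000 raw=[36.0000 25.0000 16.2000 16.2000]
Drift of clock 3 after op 5: 16.2000 - 18.0000 = -1.8000

Answer: -1.8000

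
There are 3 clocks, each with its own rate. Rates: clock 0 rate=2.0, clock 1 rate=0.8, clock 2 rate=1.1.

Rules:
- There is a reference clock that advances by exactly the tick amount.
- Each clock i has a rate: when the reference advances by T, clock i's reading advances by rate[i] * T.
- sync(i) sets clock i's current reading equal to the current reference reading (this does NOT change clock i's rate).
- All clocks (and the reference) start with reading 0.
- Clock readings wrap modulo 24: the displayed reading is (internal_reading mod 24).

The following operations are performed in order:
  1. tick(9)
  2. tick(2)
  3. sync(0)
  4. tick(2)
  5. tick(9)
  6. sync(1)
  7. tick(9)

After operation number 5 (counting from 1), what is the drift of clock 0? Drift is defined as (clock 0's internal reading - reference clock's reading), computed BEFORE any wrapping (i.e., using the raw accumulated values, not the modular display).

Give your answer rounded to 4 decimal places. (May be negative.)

After op 1 tick(9): ref=9.0000 raw=[18.0000 7.2000 9.9000]
After op 2 tick(2): ref=11.0000 raw=[22.0000 8.8000 12.1000]
After op 3 sync(0): ref=11.0000 raw=[11.0000 8.8000 12.1000]
After op 4 tick(2): ref=13.0000 raw=[15.0000 10.4000 14.3000]
After op 5 tick(9): ref=22.0000 raw=[33.0000 17.6000 24.2000]
Drift of clock 0 after op 5: 33.0000 - 22.0000 = 11.0000

Answer: 11.0000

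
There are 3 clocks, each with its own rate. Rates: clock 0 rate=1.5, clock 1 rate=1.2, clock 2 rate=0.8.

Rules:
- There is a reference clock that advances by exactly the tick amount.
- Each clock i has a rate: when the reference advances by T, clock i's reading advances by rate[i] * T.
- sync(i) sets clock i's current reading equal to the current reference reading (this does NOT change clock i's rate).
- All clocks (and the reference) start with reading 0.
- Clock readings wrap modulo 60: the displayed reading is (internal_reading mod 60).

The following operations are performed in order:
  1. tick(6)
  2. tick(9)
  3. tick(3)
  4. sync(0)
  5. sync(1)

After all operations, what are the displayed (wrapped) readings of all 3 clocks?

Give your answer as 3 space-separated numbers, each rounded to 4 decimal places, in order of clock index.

Answer: 18.0000 18.0000 14.4000

Derivation:
After op 1 tick(6): ref=6.0000 raw=[9.0000 7.2000 4.8000]
After op 2 tick(9): ref=15.0000 raw=[22.5000 18.0000 12.0000]
After op 3 tick(3): ref=18.0000 raw=[27.0000 21.6000 14.4000]
After op 4 sync(0): ref=18.0000 raw=[18.0000 21.6000 14.4000]
After op 5 sync(1): ref=18.0000 raw=[18.0000 18.0000 14.4000]
Wrap final raw readings (mod 60): 18.0000 mod 60 = 18.0000; 18.0000 mod 60 = 18.0000; 14.4000 mod 60 = 14.4000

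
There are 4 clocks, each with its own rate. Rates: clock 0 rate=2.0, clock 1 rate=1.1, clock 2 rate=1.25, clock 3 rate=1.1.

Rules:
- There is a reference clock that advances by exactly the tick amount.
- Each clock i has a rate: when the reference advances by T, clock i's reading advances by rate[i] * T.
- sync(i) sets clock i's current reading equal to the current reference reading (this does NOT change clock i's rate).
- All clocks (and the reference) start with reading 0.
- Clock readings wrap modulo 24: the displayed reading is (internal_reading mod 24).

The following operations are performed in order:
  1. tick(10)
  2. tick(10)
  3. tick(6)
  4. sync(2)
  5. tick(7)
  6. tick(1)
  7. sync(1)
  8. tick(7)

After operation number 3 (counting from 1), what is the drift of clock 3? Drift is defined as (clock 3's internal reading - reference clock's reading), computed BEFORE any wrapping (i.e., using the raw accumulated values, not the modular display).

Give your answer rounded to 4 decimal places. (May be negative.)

After op 1 tick(10): ref=10.0000 raw=[20.0000 11.0000 12.5000 11.0000]
After op 2 tick(10): ref=20.0000 raw=[40.0000 22.0000 25.0000 22.0000]
After op 3 tick(6): ref=26.0000 raw=[52.0000 28.6000 32.5000 28.6000]
Drift of clock 3 after op 3: 28.6000 - 26.0000 = 2.6000

Answer: 2.6000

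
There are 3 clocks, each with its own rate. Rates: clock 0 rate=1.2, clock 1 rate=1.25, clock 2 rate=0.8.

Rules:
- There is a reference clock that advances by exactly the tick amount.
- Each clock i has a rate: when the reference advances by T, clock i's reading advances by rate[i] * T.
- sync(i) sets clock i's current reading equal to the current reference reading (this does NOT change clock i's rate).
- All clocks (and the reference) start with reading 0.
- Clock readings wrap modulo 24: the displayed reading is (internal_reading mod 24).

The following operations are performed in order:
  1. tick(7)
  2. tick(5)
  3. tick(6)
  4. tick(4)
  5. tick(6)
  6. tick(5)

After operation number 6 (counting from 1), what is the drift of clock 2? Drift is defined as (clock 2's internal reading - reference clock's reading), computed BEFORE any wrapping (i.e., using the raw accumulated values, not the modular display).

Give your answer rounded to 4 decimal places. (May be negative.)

Answer: -6.6000

Derivation:
After op 1 tick(7): ref=7.0000 raw=[8.4000 8.7500 5.6000]
After op 2 tick(5): ref=12.0000 raw=[14.4000 15.0000 9.6000]
After op 3 tick(6): ref=18.0000 raw=[21.6000 22.5000 14.4000]
After op 4 tick(4): ref=22.0000 raw=[26.4000 27.5000 17.6000]
After op 5 tick(6): ref=28.0000 raw=[33.6000 35.0000 22.4000]
After op 6 tick(5): ref=33.0000 raw=[39.6000 41.2500 26.4000]
Drift of clock 2 after op 6: 26.4000 - 33.0000 = -6.6000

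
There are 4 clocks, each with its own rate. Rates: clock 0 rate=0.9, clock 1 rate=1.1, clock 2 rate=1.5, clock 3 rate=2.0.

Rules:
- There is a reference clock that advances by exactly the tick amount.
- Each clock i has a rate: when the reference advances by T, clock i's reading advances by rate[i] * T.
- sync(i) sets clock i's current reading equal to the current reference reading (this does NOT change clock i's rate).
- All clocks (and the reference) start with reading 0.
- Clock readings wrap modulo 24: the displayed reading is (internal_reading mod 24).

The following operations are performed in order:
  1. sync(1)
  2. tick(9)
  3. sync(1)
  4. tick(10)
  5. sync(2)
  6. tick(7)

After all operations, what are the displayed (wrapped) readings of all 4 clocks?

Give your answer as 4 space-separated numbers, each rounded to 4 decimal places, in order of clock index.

Answer: 23.4000 3.7000 5.5000 4.0000

Derivation:
After op 1 sync(1): ref=0.0000 raw=[0.0000 0.0000 0.0000 0.0000]
After op 2 tick(9): ref=9.0000 raw=[8.1000 9.9000 13.5000 18.0000]
After op 3 sync(1): ref=9.0000 raw=[8.1000 9.0000 13.5000 18.0000]
After op 4 tick(10): ref=19.0000 raw=[17.1000 20.0000 28.5000 38.0000]
After op 5 sync(2): ref=19.0000 raw=[17.1000 20.0000 19.0000 38.0000]
After op 6 tick(7): ref=26.0000 raw=[23.4000 27.7000 29.5000 52.0000]
Wrap final raw readings (mod 24): 23.4000 mod 24 = 23.4000; 27.7000 mod 24 = 3.7000; 29.5000 mod 24 = 5.5000; 52.0000 mod 24 = 4.0000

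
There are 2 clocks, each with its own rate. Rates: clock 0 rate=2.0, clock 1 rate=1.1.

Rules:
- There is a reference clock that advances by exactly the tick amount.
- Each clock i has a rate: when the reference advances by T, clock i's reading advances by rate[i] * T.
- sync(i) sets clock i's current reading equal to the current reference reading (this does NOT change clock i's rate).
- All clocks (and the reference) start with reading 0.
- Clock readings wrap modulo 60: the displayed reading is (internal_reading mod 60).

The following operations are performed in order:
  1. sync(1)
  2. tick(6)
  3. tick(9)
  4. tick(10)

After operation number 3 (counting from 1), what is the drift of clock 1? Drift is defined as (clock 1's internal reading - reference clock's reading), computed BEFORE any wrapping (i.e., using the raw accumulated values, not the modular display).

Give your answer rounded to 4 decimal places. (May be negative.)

After op 1 sync(1): ref=0.0000 raw=[0.0000 0.0000]
After op 2 tick(6): ref=6.0000 raw=[12.0000 6.6000]
After op 3 tick(9): ref=15.0000 raw=[30.0000 16.5000]
Drift of clock 1 after op 3: 16.5000 - 15.0000 = 1.5000

Answer: 1.5000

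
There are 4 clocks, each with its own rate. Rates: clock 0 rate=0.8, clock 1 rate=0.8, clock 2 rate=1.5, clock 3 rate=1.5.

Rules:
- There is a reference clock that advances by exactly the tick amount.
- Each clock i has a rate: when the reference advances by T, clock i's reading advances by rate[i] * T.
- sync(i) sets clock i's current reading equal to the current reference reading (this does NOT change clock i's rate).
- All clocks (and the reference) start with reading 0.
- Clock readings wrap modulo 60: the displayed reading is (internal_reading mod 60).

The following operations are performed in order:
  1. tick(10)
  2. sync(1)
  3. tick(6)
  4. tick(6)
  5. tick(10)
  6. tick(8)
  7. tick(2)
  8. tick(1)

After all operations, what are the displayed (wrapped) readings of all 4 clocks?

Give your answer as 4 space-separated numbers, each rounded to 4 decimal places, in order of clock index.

Answer: 34.4000 36.4000 4.5000 4.5000

Derivation:
After op 1 tick(10): ref=10.0000 raw=[8.0000 8.0000 15.0000 15.0000]
After op 2 sync(1): ref=10.0000 raw=[8.0000 10.0000 15.0000 15.0000]
After op 3 tick(6): ref=16.0000 raw=[12.8000 14.8000 24.0000 24.0000]
After op 4 tick(6): ref=22.0000 raw=[17.6000 19.6000 33.0000 33.0000]
After op 5 tick(10): ref=32.0000 raw=[25.6000 27.6000 48.0000 48.0000]
After op 6 tick(8): ref=40.0000 raw=[32.0000 34.0000 60.0000 60.0000]
After op 7 tick(2): ref=42.0000 raw=[33.6000 35.6000 63.0000 63.0000]
After op 8 tick(1): ref=43.0000 raw=[34.4000 36.4000 64.5000 64.5000]
Wrap final raw readings (mod 60): 34.4000 mod 60 = 34.4000; 36.4000 mod 60 = 36.4000; 64.5000 mod 60 = 4.5000; 64.5000 mod 60 = 4.5000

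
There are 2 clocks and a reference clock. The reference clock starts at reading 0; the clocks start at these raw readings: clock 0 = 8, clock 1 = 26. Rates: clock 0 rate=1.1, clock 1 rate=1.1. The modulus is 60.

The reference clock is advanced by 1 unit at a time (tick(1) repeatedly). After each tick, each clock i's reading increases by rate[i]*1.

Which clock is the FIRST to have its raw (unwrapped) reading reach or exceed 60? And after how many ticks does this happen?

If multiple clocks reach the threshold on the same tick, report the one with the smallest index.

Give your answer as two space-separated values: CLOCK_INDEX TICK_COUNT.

clock 0: start=8, rate=1.1, needs 60-8 = 52; ticks = ceil(52/1.1) = ceil(47.2727) = 48; reading at tick 48 = 8 + 1.1*48 = 60.8000
clock 1: start=26, rate=1.1, needs 60-26 = 34; ticks = ceil(34/1.1) = ceil(30.9091) = 31; reading at tick 31 = 26 + 1.1*31 = 60.1000
Minimum tick count = 31; winners = [1]; smallest index = 1

Answer: 1 31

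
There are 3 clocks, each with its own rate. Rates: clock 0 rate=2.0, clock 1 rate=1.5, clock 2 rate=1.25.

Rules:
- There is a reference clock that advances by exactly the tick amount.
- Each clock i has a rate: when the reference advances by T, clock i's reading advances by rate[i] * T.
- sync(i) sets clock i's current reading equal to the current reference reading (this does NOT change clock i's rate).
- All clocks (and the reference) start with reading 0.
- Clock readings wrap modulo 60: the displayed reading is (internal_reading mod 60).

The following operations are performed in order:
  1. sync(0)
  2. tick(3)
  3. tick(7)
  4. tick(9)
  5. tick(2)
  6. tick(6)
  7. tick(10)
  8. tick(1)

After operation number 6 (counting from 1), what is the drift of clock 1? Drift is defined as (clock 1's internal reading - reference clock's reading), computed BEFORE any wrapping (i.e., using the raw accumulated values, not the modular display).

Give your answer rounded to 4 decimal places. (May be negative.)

Answer: 13.5000

Derivation:
After op 1 sync(0): ref=0.0000 raw=[0.0000 0.0000 0.0000]
After op 2 tick(3): ref=3.0000 raw=[6.0000 4.5000 3.7500]
After op 3 tick(7): ref=10.0000 raw=[20.0000 15.0000 12.5000]
After op 4 tick(9): ref=19.0000 raw=[38.0000 28.5000 23.7500]
After op 5 tick(2): ref=21.0000 raw=[42.0000 31.5000 26.2500]
After op 6 tick(6): ref=27.0000 raw=[54.0000 40.5000 33.7500]
Drift of clock 1 after op 6: 40.5000 - 27.0000 = 13.5000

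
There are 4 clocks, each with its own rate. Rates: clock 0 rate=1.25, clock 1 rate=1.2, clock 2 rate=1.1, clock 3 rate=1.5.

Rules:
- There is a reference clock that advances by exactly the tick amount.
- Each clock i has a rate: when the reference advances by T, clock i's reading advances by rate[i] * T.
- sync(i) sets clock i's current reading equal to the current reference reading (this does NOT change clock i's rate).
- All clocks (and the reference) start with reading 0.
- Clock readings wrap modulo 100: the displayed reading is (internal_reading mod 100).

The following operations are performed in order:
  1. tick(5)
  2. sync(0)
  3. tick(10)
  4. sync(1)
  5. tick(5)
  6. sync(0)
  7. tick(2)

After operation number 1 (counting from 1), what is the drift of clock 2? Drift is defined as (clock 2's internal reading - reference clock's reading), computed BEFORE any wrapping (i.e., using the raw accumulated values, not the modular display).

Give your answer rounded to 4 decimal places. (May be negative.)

After op 1 tick(5): ref=5.0000 raw=[6.2500 6.0000 5.5000 7.5000]
Drift of clock 2 after op 1: 5.5000 - 5.0000 = 0.5000

Answer: 0.5000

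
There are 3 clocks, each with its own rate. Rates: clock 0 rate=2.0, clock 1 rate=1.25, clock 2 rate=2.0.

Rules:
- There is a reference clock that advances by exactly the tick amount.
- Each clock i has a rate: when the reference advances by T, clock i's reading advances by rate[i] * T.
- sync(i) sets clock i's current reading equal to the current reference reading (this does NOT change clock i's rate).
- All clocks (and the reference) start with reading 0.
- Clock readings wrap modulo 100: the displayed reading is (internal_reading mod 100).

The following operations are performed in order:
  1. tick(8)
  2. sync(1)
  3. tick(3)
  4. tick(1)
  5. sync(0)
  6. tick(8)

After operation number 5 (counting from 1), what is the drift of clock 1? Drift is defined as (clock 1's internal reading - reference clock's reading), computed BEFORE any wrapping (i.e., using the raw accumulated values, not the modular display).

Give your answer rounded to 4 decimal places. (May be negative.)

After op 1 tick(8): ref=8.0000 raw=[16.0000 10.0000 16.0000]
After op 2 sync(1): ref=8.0000 raw=[16.0000 8.0000 16.0000]
After op 3 tick(3): ref=11.0000 raw=[22.0000 11.7500 22.0000]
After op 4 tick(1): ref=12.0000 raw=[24.0000 13.0000 24.0000]
After op 5 sync(0): ref=12.0000 raw=[12.0000 13.0000 24.0000]
Drift of clock 1 after op 5: 13.0000 - 12.0000 = 1.0000

Answer: 1.0000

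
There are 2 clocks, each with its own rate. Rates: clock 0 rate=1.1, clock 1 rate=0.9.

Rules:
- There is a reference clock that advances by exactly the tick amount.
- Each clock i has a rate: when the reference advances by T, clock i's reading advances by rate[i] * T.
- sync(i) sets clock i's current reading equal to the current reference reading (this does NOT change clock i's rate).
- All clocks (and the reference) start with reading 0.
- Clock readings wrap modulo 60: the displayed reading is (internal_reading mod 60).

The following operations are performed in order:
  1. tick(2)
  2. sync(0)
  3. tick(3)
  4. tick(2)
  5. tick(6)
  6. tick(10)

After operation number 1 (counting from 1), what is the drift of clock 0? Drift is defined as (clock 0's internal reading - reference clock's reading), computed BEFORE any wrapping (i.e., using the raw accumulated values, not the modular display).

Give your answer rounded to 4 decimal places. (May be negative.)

Answer: 0.2000

Derivation:
After op 1 tick(2): ref=2.0000 raw=[2.2000 1.8000]
Drift of clock 0 after op 1: 2.2000 - 2.0000 = 0.2000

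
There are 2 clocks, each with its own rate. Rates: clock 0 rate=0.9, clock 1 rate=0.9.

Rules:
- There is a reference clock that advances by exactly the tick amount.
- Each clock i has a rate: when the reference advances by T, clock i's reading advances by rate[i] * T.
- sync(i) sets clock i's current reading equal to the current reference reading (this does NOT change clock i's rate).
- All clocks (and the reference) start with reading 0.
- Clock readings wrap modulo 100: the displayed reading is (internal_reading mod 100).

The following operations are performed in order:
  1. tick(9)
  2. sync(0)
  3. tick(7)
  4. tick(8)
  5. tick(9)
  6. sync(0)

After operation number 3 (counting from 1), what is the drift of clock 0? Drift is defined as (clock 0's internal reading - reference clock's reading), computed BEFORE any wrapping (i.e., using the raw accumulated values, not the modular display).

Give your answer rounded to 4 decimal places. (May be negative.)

Answer: -0.7000

Derivation:
After op 1 tick(9): ref=9.0000 raw=[8.1000 8.1000]
After op 2 sync(0): ref=9.0000 raw=[9.0000 8.1000]
After op 3 tick(7): ref=16.0000 raw=[15.3000 14.4000]
Drift of clock 0 after op 3: 15.3000 - 16.0000 = -0.7000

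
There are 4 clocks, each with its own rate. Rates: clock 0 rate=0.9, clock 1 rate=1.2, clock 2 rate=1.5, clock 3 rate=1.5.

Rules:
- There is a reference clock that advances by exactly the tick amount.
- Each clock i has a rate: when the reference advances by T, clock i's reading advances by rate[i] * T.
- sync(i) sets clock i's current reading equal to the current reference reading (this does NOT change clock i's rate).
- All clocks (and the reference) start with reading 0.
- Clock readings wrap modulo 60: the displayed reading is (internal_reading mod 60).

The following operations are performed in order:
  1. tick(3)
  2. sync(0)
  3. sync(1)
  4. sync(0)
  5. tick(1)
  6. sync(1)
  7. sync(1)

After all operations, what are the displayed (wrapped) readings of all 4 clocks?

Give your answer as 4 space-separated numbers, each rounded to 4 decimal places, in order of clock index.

Answer: 3.9000 4.0000 6.0000 6.0000

Derivation:
After op 1 tick(3): ref=3.0000 raw=[2.7000 3.6000 4.5000 4.5000]
After op 2 sync(0): ref=3.0000 raw=[3.0000 3.6000 4.5000 4.5000]
After op 3 sync(1): ref=3.0000 raw=[3.0000 3.0000 4.5000 4.5000]
After op 4 sync(0): ref=3.0000 raw=[3.0000 3.0000 4.5000 4.5000]
After op 5 tick(1): ref=4.0000 raw=[3.9000 4.2000 6.0000 6.0000]
After op 6 sync(1): ref=4.0000 raw=[3.9000 4.0000 6.0000 6.0000]
After op 7 sync(1): ref=4.0000 raw=[3.9000 4.0000 6.0000 6.0000]
Wrap final raw readings (mod 60): 3.9000 mod 60 = 3.9000; 4.0000 mod 60 = 4.0000; 6.0000 mod 60 = 6.0000; 6.0000 mod 60 = 6.0000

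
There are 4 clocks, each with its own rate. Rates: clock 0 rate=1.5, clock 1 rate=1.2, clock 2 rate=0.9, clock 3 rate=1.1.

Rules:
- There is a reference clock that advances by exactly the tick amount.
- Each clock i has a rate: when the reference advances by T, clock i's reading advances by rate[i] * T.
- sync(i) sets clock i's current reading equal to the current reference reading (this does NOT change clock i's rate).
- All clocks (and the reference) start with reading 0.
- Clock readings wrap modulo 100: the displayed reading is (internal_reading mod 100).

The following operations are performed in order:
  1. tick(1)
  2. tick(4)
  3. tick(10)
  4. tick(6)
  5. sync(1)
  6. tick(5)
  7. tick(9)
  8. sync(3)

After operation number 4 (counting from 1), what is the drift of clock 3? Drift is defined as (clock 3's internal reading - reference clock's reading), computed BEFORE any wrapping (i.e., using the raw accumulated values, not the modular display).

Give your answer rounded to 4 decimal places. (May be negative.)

After op 1 tick(1): ref=1.0000 raw=[1.5000 1.2000 0.9000 1.1000]
After op 2 tick(4): ref=5.0000 raw=[7.5000 6.0000 4.5000 5.5000]
After op 3 tick(10): ref=15.0000 raw=[22.5000 18.0000 13.5000 16.5000]
After op 4 tick(6): ref=21.0000 raw=[31.5000 25.2000 18.9000 23.1000]
Drift of clock 3 after op 4: 23.1000 - 21.0000 = 2.1000

Answer: 2.1000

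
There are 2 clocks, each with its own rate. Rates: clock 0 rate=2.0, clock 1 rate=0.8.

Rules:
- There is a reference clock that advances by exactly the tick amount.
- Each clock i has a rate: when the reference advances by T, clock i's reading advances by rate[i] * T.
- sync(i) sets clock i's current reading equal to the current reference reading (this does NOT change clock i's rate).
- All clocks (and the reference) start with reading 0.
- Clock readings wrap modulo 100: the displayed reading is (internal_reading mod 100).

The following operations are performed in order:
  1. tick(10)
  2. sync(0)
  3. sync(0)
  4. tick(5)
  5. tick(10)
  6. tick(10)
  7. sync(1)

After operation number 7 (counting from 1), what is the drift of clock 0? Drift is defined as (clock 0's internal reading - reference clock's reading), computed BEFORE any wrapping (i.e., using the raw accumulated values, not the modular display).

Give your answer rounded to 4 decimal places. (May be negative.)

Answer: 25.0000

Derivation:
After op 1 tick(10): ref=10.0000 raw=[20.0000 8.0000]
After op 2 sync(0): ref=10.0000 raw=[10.0000 8.0000]
After op 3 sync(0): ref=10.0000 raw=[10.0000 8.0000]
After op 4 tick(5): ref=15.0000 raw=[20.0000 12.0000]
After op 5 tick(10): ref=25.0000 raw=[40.0000 20.0000]
After op 6 tick(10): ref=35.0000 raw=[60.0000 28.0000]
After op 7 sync(1): ref=35.0000 raw=[60.0000 35.0000]
Drift of clock 0 after op 7: 60.0000 - 35.0000 = 25.0000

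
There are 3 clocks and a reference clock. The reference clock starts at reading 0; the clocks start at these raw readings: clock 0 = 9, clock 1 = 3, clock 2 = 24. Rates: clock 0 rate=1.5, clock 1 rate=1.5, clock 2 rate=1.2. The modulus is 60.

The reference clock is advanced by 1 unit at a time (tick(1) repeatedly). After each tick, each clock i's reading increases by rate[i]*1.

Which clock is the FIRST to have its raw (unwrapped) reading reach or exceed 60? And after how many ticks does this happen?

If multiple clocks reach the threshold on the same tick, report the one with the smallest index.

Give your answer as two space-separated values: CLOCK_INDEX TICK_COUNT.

clock 0: start=9, rate=1.5, needs 60-9 = 51; ticks = ceil(51/1.5) = ceil(34.0000) = 34; reading at tick 34 = 9 + 1.5*34 = 60.0000
clock 1: start=3, rate=1.5, needs 60-3 = 57; ticks = ceil(57/1.5) = ceil(38.0000) = 38; reading at tick 38 = 3 + 1.5*38 = 60.0000
clock 2: start=24, rate=1.2, needs 60-24 = 36; ticks = ceil(36/1.2) = ceil(30.0000) = 30; reading at tick 30 = 24 + 1.2*30 = 60.0000
Minimum tick count = 30; winners = [2]; smallest index = 2

Answer: 2 30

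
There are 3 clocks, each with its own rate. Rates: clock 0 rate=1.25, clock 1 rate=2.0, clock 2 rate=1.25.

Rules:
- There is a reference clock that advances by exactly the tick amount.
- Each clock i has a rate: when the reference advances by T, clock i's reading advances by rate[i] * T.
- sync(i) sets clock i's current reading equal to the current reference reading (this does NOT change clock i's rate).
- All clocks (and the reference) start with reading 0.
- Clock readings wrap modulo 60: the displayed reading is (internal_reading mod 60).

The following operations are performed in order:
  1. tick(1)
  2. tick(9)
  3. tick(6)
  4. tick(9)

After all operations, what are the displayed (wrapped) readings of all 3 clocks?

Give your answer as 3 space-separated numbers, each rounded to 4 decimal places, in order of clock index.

Answer: 31.2500 50.0000 31.2500

Derivation:
After op 1 tick(1): ref=1.0000 raw=[1.2500 2.0000 1.2500]
After op 2 tick(9): ref=10.0000 raw=[12.5000 20.0000 12.5000]
After op 3 tick(6): ref=16.0000 raw=[20.0000 32.0000 20.0000]
After op 4 tick(9): ref=25.0000 raw=[31.2500 50.0000 31.2500]
Wrap final raw readings (mod 60): 31.2500 mod 60 = 31.2500; 50.0000 mod 60 = 50.0000; 31.2500 mod 60 = 31.2500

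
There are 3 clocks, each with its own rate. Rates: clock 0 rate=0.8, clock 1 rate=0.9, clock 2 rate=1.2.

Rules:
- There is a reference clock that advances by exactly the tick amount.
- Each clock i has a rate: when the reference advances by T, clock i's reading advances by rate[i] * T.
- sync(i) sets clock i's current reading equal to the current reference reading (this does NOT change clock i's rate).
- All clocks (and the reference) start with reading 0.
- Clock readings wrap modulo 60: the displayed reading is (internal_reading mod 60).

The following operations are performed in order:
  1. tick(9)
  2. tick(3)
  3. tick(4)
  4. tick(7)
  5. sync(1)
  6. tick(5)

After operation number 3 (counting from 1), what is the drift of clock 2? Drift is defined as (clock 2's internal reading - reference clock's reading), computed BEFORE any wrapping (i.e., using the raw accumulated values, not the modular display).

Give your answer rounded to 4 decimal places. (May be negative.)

After op 1 tick(9): ref=9.0000 raw=[7.2000 8.1000 10.8000]
After op 2 tick(3): ref=12.0000 raw=[9.6000 10.8000 14.4000]
After op 3 tick(4): ref=16.0000 raw=[12.8000 14.4000 19.2000]
Drift of clock 2 after op 3: 19.2000 - 16.0000 = 3.2000

Answer: 3.2000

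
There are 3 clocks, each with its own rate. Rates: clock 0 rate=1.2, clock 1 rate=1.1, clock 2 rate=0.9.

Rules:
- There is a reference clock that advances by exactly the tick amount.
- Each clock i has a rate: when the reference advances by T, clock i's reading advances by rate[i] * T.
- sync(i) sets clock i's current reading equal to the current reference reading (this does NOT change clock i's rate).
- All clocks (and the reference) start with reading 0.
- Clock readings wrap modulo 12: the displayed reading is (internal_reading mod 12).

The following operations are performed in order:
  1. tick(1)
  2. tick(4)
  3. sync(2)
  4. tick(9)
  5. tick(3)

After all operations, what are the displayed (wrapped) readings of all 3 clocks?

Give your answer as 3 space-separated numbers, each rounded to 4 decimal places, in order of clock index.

Answer: 8.4000 6.7000 3.8000

Derivation:
After op 1 tick(1): ref=1.0000 raw=[1.2000 1.1000 0.9000]
After op 2 tick(4): ref=5.0000 raw=[6.0000 5.5000 4.5000]
After op 3 sync(2): ref=5.0000 raw=[6.0000 5.5000 5.0000]
After op 4 tick(9): ref=14.0000 raw=[16.8000 15.4000 13.1000]
After op 5 tick(3): ref=17.0000 raw=[20.4000 18.7000 15.8000]
Wrap final raw readings (mod 12): 20.4000 mod 12 = 8.4000; 18.7000 mod 12 = 6.7000; 15.8000 mod 12 = 3.8000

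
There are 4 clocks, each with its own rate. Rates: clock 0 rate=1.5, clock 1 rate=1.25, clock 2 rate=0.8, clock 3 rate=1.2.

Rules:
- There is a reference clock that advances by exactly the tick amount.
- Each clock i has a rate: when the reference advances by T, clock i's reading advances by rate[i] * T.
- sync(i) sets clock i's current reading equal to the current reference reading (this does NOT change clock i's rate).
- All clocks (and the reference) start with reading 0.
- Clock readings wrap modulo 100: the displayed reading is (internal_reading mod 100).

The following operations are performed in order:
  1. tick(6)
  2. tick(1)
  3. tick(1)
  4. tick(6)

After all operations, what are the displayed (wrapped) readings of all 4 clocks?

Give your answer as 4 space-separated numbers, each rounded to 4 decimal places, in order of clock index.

After op 1 tick(6): ref=6.0000 raw=[9.0000 7.5000 4.8000 7.2000]
After op 2 tick(1): ref=7.0000 raw=[10.5000 8.7500 5.6000 8.4000]
After op 3 tick(1): ref=8.0000 raw=[12.0000 10.0000 6.4000 9.6000]
After op 4 tick(6): ref=14.0000 raw=[21.0000 17.5000 11.2000 16.8000]
Wrap final raw readings (mod 100): 21.0000 mod 100 = 21.0000; 17.5000 mod 100 = 17.5000; 11.2000 mod 100 = 11.2000; 16.8000 mod 100 = 16.8000

Answer: 21.0000 17.5000 11.2000 16.8000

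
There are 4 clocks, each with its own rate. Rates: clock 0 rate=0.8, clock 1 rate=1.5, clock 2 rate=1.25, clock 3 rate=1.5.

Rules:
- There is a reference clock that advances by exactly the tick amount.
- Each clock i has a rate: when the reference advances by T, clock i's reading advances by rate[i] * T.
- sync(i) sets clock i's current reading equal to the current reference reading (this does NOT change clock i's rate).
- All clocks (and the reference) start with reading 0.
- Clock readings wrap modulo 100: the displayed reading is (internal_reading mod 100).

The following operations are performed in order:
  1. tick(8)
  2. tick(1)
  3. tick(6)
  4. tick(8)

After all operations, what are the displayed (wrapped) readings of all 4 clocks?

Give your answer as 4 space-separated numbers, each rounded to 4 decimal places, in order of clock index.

After op 1 tick(8): ref=8.0000 raw=[6.4000 12.0000 10.0000 12.0000]
After op 2 tick(1): ref=9.0000 raw=[7.2000 13.5000 11.2500 13.5000]
After op 3 tick(6): ref=15.0000 raw=[12.0000 22.5000 18.7500 22.5000]
After op 4 tick(8): ref=23.0000 raw=[18.4000 34.5000 28.7500 34.5000]
Wrap final raw readings (mod 100): 18.4000 mod 100 = 18.4000; 34.5000 mod 100 = 34.5000; 28.7500 mod 100 = 28.7500; 34.5000 mod 100 = 34.5000

Answer: 18.4000 34.5000 28.7500 34.5000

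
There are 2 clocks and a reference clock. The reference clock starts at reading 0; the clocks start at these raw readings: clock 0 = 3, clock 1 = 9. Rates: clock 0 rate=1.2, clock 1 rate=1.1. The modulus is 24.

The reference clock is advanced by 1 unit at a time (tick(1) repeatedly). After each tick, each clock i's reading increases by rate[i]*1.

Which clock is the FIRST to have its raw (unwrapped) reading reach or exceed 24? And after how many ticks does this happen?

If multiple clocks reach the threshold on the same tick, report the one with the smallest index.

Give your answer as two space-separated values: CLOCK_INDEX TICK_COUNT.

clock 0: start=3, rate=1.2, needs 24-3 = 21; ticks = ceil(21/1.2) = ceil(17.5000) = 18; reading at tick 18 = 3 + 1.2*18 = 24.6000
clock 1: start=9, rate=1.1, needs 24-9 = 15; ticks = ceil(15/1.1) = ceil(13.6364) = 14; reading at tick 14 = 9 + 1.1*14 = 24.4000
Minimum tick count = 14; winners = [1]; smallest index = 1

Answer: 1 14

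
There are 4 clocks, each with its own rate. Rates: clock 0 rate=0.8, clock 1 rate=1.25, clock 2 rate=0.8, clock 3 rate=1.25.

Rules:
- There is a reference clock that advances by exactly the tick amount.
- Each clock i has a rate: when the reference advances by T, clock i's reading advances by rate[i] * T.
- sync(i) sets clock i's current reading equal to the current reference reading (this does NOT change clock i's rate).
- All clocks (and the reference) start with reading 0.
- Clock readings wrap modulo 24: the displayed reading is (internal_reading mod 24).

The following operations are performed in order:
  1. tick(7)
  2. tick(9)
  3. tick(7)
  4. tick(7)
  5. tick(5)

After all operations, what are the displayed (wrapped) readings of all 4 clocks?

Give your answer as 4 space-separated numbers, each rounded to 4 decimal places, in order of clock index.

Answer: 4.0000 19.7500 4.0000 19.7500

Derivation:
After op 1 tick(7): ref=7.0000 raw=[5.6000 8.7500 5.6000 8.7500]
After op 2 tick(9): ref=16.0000 raw=[12.8000 20.0000 12.8000 20.0000]
After op 3 tick(7): ref=23.0000 raw=[18.4000 28.7500 18.4000 28.7500]
After op 4 tick(7): ref=30.0000 raw=[24.0000 37.5000 24.0000 37.5000]
After op 5 tick(5): ref=35.0000 raw=[28.0000 43.7500 28.0000 43.7500]
Wrap final raw readings (mod 24): 28.0000 mod 24 = 4.0000; 43.7500 mod 24 = 19.7500; 28.0000 mod 24 = 4.0000; 43.7500 mod 24 = 19.7500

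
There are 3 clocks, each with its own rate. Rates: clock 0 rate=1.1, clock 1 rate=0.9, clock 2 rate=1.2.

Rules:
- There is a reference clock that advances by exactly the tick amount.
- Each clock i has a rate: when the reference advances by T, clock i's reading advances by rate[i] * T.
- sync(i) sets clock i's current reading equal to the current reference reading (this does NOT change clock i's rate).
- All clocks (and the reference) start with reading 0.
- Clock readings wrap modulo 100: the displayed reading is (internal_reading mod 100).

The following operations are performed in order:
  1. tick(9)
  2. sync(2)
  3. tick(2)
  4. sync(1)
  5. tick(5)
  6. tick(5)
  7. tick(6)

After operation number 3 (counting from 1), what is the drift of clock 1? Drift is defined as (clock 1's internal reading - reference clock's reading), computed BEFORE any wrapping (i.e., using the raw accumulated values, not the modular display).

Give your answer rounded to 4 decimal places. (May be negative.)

Answer: -1.1000

Derivation:
After op 1 tick(9): ref=9.0000 raw=[9.9000 8.1000 10.8000]
After op 2 sync(2): ref=9.0000 raw=[9.9000 8.1000 9.0000]
After op 3 tick(2): ref=11.0000 raw=[12.1000 9.9000 11.4000]
Drift of clock 1 after op 3: 9.9000 - 11.0000 = -1.1000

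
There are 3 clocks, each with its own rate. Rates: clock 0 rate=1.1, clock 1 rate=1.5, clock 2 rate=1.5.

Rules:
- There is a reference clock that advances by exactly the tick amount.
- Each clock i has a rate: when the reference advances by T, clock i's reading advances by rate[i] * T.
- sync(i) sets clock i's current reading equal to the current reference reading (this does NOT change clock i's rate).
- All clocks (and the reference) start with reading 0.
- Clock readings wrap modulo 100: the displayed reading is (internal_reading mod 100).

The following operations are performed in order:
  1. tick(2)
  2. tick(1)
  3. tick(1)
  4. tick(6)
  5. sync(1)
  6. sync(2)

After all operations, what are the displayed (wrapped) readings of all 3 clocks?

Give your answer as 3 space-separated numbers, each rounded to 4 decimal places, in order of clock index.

After op 1 tick(2): ref=2.0000 raw=[2.2000 3.0000 3.0000]
After op 2 tick(1): ref=3.0000 raw=[3.3000 4.5000 4.5000]
After op 3 tick(1): ref=4.0000 raw=[4.4000 6.0000 6.0000]
After op 4 tick(6): ref=10.0000 raw=[11.0000 15.0000 15.0000]
After op 5 sync(1): ref=10.0000 raw=[11.0000 10.0000 15.0000]
After op 6 sync(2): ref=10.0000 raw=[11.0000 10.0000 10.0000]
Wrap final raw readings (mod 100): 11.0000 mod 100 = 11.0000; 10.0000 mod 100 = 10.0000; 10.0000 mod 100 = 10.0000

Answer: 11.0000 10.0000 10.0000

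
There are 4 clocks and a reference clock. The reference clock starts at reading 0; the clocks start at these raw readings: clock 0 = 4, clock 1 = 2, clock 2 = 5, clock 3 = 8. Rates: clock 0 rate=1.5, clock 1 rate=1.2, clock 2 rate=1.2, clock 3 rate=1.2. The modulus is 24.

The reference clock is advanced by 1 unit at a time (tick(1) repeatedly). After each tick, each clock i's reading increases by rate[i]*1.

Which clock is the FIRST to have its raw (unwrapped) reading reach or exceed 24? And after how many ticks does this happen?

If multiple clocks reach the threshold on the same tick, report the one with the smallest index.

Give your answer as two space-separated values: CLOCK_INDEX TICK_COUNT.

Answer: 0 14

Derivation:
clock 0: start=4, rate=1.5, needs 24-4 = 20; ticks = ceil(20/1.5) = ceil(13.3333) = 14; reading at tick 14 = 4 + 1.5*14 = 25.0000
clock 1: start=2, rate=1.2, needs 24-2 = 22; ticks = ceil(22/1.2) = ceil(18.3333) = 19; reading at tick 19 = 2 + 1.2*19 = 24.8000
clock 2: start=5, rate=1.2, needs 24-5 = 19; ticks = ceil(19/1.2) = ceil(15.8333) = 16; reading at tick 16 = 5 + 1.2*16 = 24.2000
clock 3: start=8, rate=1.2, needs 24-8 = 16; ticks = ceil(16/1.2) = ceil(13.3333) = 14; reading at tick 14 = 8 + 1.2*14 = 24.8000
Minimum tick count = 14; winners = [0, 3]; smallest index = 0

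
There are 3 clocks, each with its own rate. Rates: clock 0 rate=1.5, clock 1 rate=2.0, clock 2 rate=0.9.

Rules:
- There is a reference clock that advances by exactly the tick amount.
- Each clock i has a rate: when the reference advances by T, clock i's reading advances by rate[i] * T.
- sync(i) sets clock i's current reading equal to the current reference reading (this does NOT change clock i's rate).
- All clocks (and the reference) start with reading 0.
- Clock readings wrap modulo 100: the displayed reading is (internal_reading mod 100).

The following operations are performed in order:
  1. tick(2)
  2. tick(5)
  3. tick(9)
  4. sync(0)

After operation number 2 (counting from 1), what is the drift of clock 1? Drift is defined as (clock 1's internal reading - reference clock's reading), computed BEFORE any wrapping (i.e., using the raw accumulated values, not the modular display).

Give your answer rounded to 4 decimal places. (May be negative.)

After op 1 tick(2): ref=2.0000 raw=[3.0000 4.0000 1.8000]
After op 2 tick(5): ref=7.0000 raw=[10.5000 14.0000 6.3000]
Drift of clock 1 after op 2: 14.0000 - 7.0000 = 7.0000

Answer: 7.0000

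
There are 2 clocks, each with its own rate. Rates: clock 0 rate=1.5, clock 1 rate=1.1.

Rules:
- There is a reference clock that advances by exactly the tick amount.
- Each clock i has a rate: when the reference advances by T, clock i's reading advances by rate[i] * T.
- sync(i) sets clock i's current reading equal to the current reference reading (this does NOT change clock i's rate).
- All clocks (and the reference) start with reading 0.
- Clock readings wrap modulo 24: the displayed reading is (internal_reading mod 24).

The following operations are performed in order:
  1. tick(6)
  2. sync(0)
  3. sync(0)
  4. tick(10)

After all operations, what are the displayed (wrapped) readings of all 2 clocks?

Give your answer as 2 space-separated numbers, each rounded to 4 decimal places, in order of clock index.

Answer: 21.0000 17.6000

Derivation:
After op 1 tick(6): ref=6.0000 raw=[9.0000 6.6000]
After op 2 sync(0): ref=6.0000 raw=[6.0000 6.6000]
After op 3 sync(0): ref=6.0000 raw=[6.0000 6.6000]
After op 4 tick(10): ref=16.0000 raw=[21.0000 17.6000]
Wrap final raw readings (mod 24): 21.0000 mod 24 = 21.0000; 17.6000 mod 24 = 17.6000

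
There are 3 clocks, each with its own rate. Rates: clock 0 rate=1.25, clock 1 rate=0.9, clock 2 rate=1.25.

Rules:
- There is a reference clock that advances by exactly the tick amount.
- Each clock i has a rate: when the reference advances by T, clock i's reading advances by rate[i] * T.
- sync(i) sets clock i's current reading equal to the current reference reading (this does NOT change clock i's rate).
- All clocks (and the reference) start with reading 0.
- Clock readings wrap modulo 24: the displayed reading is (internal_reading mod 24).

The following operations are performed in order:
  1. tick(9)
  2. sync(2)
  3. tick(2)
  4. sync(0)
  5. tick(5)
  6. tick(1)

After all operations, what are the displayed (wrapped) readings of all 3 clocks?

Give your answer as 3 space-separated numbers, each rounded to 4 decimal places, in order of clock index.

After op 1 tick(9): ref=9.0000 raw=[11.2500 8.1000 11.2500]
After op 2 sync(2): ref=9.0000 raw=[11.2500 8.1000 9.0000]
After op 3 tick(2): ref=11.0000 raw=[13.7500 9.9000 11.5000]
After op 4 sync(0): ref=11.0000 raw=[11.0000 9.9000 11.5000]
After op 5 tick(5): ref=16.0000 raw=[17.2500 14.4000 17.7500]
After op 6 tick(1): ref=17.0000 raw=[18.5000 15.3000 19.0000]
Wrap final raw readings (mod 24): 18.5000 mod 24 = 18.5000; 15.3000 mod 24 = 15.3000; 19.0000 mod 24 = 19.0000

Answer: 18.5000 15.3000 19.0000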